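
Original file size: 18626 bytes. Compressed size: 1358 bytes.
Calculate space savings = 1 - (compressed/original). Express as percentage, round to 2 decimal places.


ratio = compressed/original = 1358/18626 = 0.072909
savings = 1 - ratio = 1 - 0.072909 = 0.927091
as a percentage: 0.927091 * 100 = 92.71%

Space savings = 1 - 1358/18626 = 92.71%


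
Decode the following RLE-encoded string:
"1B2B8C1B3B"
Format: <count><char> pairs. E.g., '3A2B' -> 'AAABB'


Expanding each <count><char> pair:
  1B -> 'B'
  2B -> 'BB'
  8C -> 'CCCCCCCC'
  1B -> 'B'
  3B -> 'BBB'

Decoded = BBBCCCCCCCCBBBB


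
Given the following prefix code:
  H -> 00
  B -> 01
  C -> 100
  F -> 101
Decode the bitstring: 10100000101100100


Decoding step by step:
Bits 101 -> F
Bits 00 -> H
Bits 00 -> H
Bits 01 -> B
Bits 01 -> B
Bits 100 -> C
Bits 100 -> C


Decoded message: FHHBBCC


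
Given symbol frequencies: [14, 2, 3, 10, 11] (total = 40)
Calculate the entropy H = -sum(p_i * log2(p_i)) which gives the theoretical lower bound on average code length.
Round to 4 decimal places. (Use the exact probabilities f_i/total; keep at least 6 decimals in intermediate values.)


Per-symbol terms -p_i * log2(p_i) with p_i = f_i/40:
  p = 14/40 = 0.350000: log2(p) = -1.514573, -p*log2(p) = 0.530101
  p = 2/40 = 0.050000: log2(p) = -4.321928, -p*log2(p) = 0.216096
  p = 3/40 = 0.075000: log2(p) = -3.736966, -p*log2(p) = 0.280272
  p = 10/40 = 0.250000: log2(p) = -2.000000, -p*log2(p) = 0.500000
  p = 11/40 = 0.275000: log2(p) = -1.862496, -p*log2(p) = 0.512187
H = 0.530101 + 0.216096 + 0.280272 + 0.500000 + 0.512187 = 2.038656

H = 2.0387 bits/symbol


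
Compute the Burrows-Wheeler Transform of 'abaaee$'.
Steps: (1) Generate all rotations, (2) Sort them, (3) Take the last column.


Rotations (sorted):
  0: $abaaee -> last char: e
  1: aaee$ab -> last char: b
  2: abaaee$ -> last char: $
  3: aee$aba -> last char: a
  4: baaee$a -> last char: a
  5: e$abaae -> last char: e
  6: ee$abaa -> last char: a


BWT = eb$aaea


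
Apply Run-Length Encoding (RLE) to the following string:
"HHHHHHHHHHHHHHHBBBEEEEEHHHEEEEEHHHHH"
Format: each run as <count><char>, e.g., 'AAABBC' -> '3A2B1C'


Scanning runs left to right:
  i=0: run of 'H' x 15 -> '15H'
  i=15: run of 'B' x 3 -> '3B'
  i=18: run of 'E' x 5 -> '5E'
  i=23: run of 'H' x 3 -> '3H'
  i=26: run of 'E' x 5 -> '5E'
  i=31: run of 'H' x 5 -> '5H'

RLE = 15H3B5E3H5E5H


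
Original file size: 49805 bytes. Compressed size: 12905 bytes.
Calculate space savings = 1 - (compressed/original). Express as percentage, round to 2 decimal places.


ratio = compressed/original = 12905/49805 = 0.259111
savings = 1 - ratio = 1 - 0.259111 = 0.740889
as a percentage: 0.740889 * 100 = 74.09%

Space savings = 1 - 12905/49805 = 74.09%


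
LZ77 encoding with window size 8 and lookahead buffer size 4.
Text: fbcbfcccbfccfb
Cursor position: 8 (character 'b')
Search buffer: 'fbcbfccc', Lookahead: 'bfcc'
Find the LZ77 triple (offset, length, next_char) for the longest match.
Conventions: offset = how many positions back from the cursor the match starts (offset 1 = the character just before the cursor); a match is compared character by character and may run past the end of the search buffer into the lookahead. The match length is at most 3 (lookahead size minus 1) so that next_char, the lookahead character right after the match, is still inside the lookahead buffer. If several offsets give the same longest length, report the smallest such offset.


Try each offset into the search buffer:
  offset=1 (pos 7, char 'c'): match length 0
  offset=2 (pos 6, char 'c'): match length 0
  offset=3 (pos 5, char 'c'): match length 0
  offset=4 (pos 4, char 'f'): match length 0
  offset=5 (pos 3, char 'b'): match length 3
  offset=6 (pos 2, char 'c'): match length 0
  offset=7 (pos 1, char 'b'): match length 1
  offset=8 (pos 0, char 'f'): match length 0
Longest match has length 3 at offset 5.
next_char = character at position 8 + 3 = 11 -> 'c'

Best match: offset=5, length=3 (matching 'bfc' starting at position 3)
LZ77 triple: (5, 3, 'c')


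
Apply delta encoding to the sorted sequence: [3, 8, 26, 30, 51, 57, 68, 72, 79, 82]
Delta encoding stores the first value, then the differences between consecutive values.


First value: 3
Deltas:
  8 - 3 = 5
  26 - 8 = 18
  30 - 26 = 4
  51 - 30 = 21
  57 - 51 = 6
  68 - 57 = 11
  72 - 68 = 4
  79 - 72 = 7
  82 - 79 = 3


Delta encoded: [3, 5, 18, 4, 21, 6, 11, 4, 7, 3]


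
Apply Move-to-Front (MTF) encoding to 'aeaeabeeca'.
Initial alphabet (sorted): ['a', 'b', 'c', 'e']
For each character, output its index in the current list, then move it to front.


MTF encoding:
'a': index 0 in ['a', 'b', 'c', 'e'] -> ['a', 'b', 'c', 'e']
'e': index 3 in ['a', 'b', 'c', 'e'] -> ['e', 'a', 'b', 'c']
'a': index 1 in ['e', 'a', 'b', 'c'] -> ['a', 'e', 'b', 'c']
'e': index 1 in ['a', 'e', 'b', 'c'] -> ['e', 'a', 'b', 'c']
'a': index 1 in ['e', 'a', 'b', 'c'] -> ['a', 'e', 'b', 'c']
'b': index 2 in ['a', 'e', 'b', 'c'] -> ['b', 'a', 'e', 'c']
'e': index 2 in ['b', 'a', 'e', 'c'] -> ['e', 'b', 'a', 'c']
'e': index 0 in ['e', 'b', 'a', 'c'] -> ['e', 'b', 'a', 'c']
'c': index 3 in ['e', 'b', 'a', 'c'] -> ['c', 'e', 'b', 'a']
'a': index 3 in ['c', 'e', 'b', 'a'] -> ['a', 'c', 'e', 'b']


Output: [0, 3, 1, 1, 1, 2, 2, 0, 3, 3]


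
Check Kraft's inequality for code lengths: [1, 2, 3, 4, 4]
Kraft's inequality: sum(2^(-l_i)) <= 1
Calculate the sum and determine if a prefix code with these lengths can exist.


Sum = 2^(-1) + 2^(-2) + 2^(-3) + 2^(-4) + 2^(-4)
    = 0.5 + 0.25 + 0.125 + 0.0625 + 0.0625
    = 16/16 = 1.0
Since 1.0 <= 1, Kraft's inequality IS satisfied.
A prefix code with these lengths CAN exist.

Kraft sum = 1.0. Satisfied.


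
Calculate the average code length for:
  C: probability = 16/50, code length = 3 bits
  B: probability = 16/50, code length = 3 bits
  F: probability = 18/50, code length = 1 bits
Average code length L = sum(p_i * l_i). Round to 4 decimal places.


Weighted contributions p_i * l_i:
  C: (16/50) * 3 = 48/50
  B: (16/50) * 3 = 48/50
  F: (18/50) * 1 = 18/50
Sum = (48 + 48 + 18)/50 = 114/50

L = 114/50 = 2.2800 bits/symbol


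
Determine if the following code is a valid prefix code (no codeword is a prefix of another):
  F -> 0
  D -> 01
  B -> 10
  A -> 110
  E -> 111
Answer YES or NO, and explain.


Checking each pair (does one codeword prefix another?):
  F='0' vs D='01': prefix -- VIOLATION

NO -- this is NOT a valid prefix code. F (0) is a prefix of D (01).


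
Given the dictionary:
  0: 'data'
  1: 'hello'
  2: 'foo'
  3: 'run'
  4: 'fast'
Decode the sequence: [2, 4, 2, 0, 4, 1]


Look up each index in the dictionary:
  2 -> 'foo'
  4 -> 'fast'
  2 -> 'foo'
  0 -> 'data'
  4 -> 'fast'
  1 -> 'hello'

Decoded: "foo fast foo data fast hello"


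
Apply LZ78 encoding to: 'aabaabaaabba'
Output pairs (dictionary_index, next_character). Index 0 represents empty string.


LZ78 encoding steps:
Dictionary: {0: ''}
Step 1: w='' (idx 0), next='a' -> output (0, 'a'), add 'a' as idx 1
Step 2: w='a' (idx 1), next='b' -> output (1, 'b'), add 'ab' as idx 2
Step 3: w='a' (idx 1), next='a' -> output (1, 'a'), add 'aa' as idx 3
Step 4: w='' (idx 0), next='b' -> output (0, 'b'), add 'b' as idx 4
Step 5: w='aa' (idx 3), next='a' -> output (3, 'a'), add 'aaa' as idx 5
Step 6: w='b' (idx 4), next='b' -> output (4, 'b'), add 'bb' as idx 6
Step 7: w='a' (idx 1), end of input -> output (1, '')


Encoded: [(0, 'a'), (1, 'b'), (1, 'a'), (0, 'b'), (3, 'a'), (4, 'b'), (1, '')]


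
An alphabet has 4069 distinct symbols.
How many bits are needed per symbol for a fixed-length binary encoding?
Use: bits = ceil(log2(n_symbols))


log2(4069) = 11.9905
Bracket: 2^11 = 2048 < 4069 <= 2^12 = 4096
So ceil(log2(4069)) = 12

bits = ceil(log2(4069)) = ceil(11.9905) = 12 bits


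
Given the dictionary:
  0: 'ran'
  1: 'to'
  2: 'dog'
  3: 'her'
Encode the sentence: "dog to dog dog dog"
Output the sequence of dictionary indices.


Look up each word in the dictionary:
  'dog' -> 2
  'to' -> 1
  'dog' -> 2
  'dog' -> 2
  'dog' -> 2

Encoded: [2, 1, 2, 2, 2]


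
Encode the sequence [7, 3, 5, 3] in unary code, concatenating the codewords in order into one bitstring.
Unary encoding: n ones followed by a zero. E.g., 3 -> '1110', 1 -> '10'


Encode each number as n ones followed by a terminating 0:
  7 -> 11111110 (8 bits)
  3 -> 1110 (4 bits)
  5 -> 111110 (6 bits)
  3 -> 1110 (4 bits)
Total length = 8 + 4 + 6 + 4 = 22 bits.

Unary([7, 3, 5, 3]) = 1111111011101111101110 (22 bits)


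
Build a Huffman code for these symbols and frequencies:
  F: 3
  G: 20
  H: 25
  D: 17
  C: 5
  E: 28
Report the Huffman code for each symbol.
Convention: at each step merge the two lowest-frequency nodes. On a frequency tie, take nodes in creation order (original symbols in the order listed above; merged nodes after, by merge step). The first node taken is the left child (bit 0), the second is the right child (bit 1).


Huffman tree construction:
Step 1: Merge F(3) + C(5) = 8
Step 2: Merge (F+C)(8) + D(17) = 25
Step 3: Merge G(20) + H(25) = 45
Step 4: Merge ((F+C)+D)(25) + E(28) = 53
Step 5: Merge (G+H)(45) + (((F+C)+D)+E)(53) = 98
Read each symbol's code off the tree from the root (left child = 0, right child = 1).

Codes:
  F: 1000 (length 4)
  G: 00 (length 2)
  H: 01 (length 2)
  D: 101 (length 3)
  C: 1001 (length 4)
  E: 11 (length 2)
Average code length: 229/98 = 2.3367 bits/symbol


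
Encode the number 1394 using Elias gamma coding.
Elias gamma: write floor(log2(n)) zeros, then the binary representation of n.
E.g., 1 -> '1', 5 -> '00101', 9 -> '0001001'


num_bits = floor(log2(1394)) + 1 = 11
leading_zeros = num_bits - 1 = 10
binary(1394) = 10101110010

Elias gamma(1394) = '0000000000' + '10101110010' = 000000000010101110010 (21 bits)


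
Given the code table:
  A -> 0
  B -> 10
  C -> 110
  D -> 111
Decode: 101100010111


Decoding:
10 -> B
110 -> C
0 -> A
0 -> A
10 -> B
111 -> D


Result: BCAABD


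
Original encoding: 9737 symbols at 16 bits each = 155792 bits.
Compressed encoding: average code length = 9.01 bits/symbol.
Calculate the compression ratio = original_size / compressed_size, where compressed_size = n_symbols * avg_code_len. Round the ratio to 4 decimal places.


original_size = n_symbols * orig_bits = 9737 * 16 = 155792 bits
compressed_size = n_symbols * avg_code_len = 9737 * 9.01 = 87730.37 bits
ratio = original_size / compressed_size = 155792 / 87730.37 = 1.7758

Compression ratio = 1.7758


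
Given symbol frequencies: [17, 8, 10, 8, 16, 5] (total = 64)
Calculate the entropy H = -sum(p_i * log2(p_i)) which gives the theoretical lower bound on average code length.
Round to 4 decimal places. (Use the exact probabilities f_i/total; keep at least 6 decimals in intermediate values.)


Per-symbol terms -p_i * log2(p_i) with p_i = f_i/64:
  p = 17/64 = 0.265625: log2(p) = -1.912537, -p*log2(p) = 0.508018
  p = 8/64 = 0.125000: log2(p) = -3.000000, -p*log2(p) = 0.375000
  p = 10/64 = 0.156250: log2(p) = -2.678072, -p*log2(p) = 0.418449
  p = 8/64 = 0.125000: log2(p) = -3.000000, -p*log2(p) = 0.375000
  p = 16/64 = 0.250000: log2(p) = -2.000000, -p*log2(p) = 0.500000
  p = 5/64 = 0.078125: log2(p) = -3.678072, -p*log2(p) = 0.287349
H = 0.508018 + 0.375000 + 0.418449 + 0.375000 + 0.500000 + 0.287349 = 2.463816

H = 2.4638 bits/symbol


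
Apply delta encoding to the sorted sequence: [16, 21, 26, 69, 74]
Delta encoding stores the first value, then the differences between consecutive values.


First value: 16
Deltas:
  21 - 16 = 5
  26 - 21 = 5
  69 - 26 = 43
  74 - 69 = 5


Delta encoded: [16, 5, 5, 43, 5]


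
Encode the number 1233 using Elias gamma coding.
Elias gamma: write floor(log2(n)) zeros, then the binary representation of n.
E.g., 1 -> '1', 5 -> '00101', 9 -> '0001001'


num_bits = floor(log2(1233)) + 1 = 11
leading_zeros = num_bits - 1 = 10
binary(1233) = 10011010001

Elias gamma(1233) = '0000000000' + '10011010001' = 000000000010011010001 (21 bits)


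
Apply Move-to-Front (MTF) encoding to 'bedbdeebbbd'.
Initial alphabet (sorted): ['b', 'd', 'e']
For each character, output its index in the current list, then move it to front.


MTF encoding:
'b': index 0 in ['b', 'd', 'e'] -> ['b', 'd', 'e']
'e': index 2 in ['b', 'd', 'e'] -> ['e', 'b', 'd']
'd': index 2 in ['e', 'b', 'd'] -> ['d', 'e', 'b']
'b': index 2 in ['d', 'e', 'b'] -> ['b', 'd', 'e']
'd': index 1 in ['b', 'd', 'e'] -> ['d', 'b', 'e']
'e': index 2 in ['d', 'b', 'e'] -> ['e', 'd', 'b']
'e': index 0 in ['e', 'd', 'b'] -> ['e', 'd', 'b']
'b': index 2 in ['e', 'd', 'b'] -> ['b', 'e', 'd']
'b': index 0 in ['b', 'e', 'd'] -> ['b', 'e', 'd']
'b': index 0 in ['b', 'e', 'd'] -> ['b', 'e', 'd']
'd': index 2 in ['b', 'e', 'd'] -> ['d', 'b', 'e']


Output: [0, 2, 2, 2, 1, 2, 0, 2, 0, 0, 2]


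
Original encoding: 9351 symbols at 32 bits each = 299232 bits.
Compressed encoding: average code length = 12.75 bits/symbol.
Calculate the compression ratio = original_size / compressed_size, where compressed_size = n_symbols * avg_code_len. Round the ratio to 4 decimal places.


original_size = n_symbols * orig_bits = 9351 * 32 = 299232 bits
compressed_size = n_symbols * avg_code_len = 9351 * 12.75 = 119225.25 bits
ratio = original_size / compressed_size = 299232 / 119225.25 = 2.5098

Compression ratio = 2.5098


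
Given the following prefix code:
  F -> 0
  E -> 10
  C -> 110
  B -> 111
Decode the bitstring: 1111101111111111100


Decoding step by step:
Bits 111 -> B
Bits 110 -> C
Bits 111 -> B
Bits 111 -> B
Bits 111 -> B
Bits 110 -> C
Bits 0 -> F


Decoded message: BCBBBCF


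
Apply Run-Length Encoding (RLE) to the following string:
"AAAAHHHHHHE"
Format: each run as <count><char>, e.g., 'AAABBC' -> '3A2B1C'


Scanning runs left to right:
  i=0: run of 'A' x 4 -> '4A'
  i=4: run of 'H' x 6 -> '6H'
  i=10: run of 'E' x 1 -> '1E'

RLE = 4A6H1E


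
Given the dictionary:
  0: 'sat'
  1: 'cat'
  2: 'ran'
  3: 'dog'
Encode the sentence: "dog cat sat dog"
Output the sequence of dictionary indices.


Look up each word in the dictionary:
  'dog' -> 3
  'cat' -> 1
  'sat' -> 0
  'dog' -> 3

Encoded: [3, 1, 0, 3]


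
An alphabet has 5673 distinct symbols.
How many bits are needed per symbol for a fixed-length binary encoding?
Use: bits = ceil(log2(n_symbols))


log2(5673) = 12.4699
Bracket: 2^12 = 4096 < 5673 <= 2^13 = 8192
So ceil(log2(5673)) = 13

bits = ceil(log2(5673)) = ceil(12.4699) = 13 bits


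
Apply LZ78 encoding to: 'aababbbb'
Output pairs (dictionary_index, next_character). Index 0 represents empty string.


LZ78 encoding steps:
Dictionary: {0: ''}
Step 1: w='' (idx 0), next='a' -> output (0, 'a'), add 'a' as idx 1
Step 2: w='a' (idx 1), next='b' -> output (1, 'b'), add 'ab' as idx 2
Step 3: w='ab' (idx 2), next='b' -> output (2, 'b'), add 'abb' as idx 3
Step 4: w='' (idx 0), next='b' -> output (0, 'b'), add 'b' as idx 4
Step 5: w='b' (idx 4), end of input -> output (4, '')


Encoded: [(0, 'a'), (1, 'b'), (2, 'b'), (0, 'b'), (4, '')]


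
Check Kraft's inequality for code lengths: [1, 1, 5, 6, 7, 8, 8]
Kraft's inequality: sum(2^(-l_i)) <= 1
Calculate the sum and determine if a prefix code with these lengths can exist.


Sum = 2^(-1) + 2^(-1) + 2^(-5) + 2^(-6) + 2^(-7) + 2^(-8) + 2^(-8)
    = 0.5 + 0.5 + 0.03125 + 0.015625 + 0.0078125 + 0.00390625 + 0.00390625
    = 272/256 = 1.0625
Since 1.0625 > 1, Kraft's inequality is NOT satisfied.
A prefix code with these lengths CANNOT exist.

Kraft sum = 1.0625. Not satisfied.


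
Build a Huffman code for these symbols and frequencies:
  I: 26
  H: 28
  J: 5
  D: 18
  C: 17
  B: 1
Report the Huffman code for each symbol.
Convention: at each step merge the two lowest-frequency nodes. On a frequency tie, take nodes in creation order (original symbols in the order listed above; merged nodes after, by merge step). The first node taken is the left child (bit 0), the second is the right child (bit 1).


Huffman tree construction:
Step 1: Merge B(1) + J(5) = 6
Step 2: Merge (B+J)(6) + C(17) = 23
Step 3: Merge D(18) + ((B+J)+C)(23) = 41
Step 4: Merge I(26) + H(28) = 54
Step 5: Merge (D+((B+J)+C))(41) + (I+H)(54) = 95
Read each symbol's code off the tree from the root (left child = 0, right child = 1).

Codes:
  I: 10 (length 2)
  H: 11 (length 2)
  J: 0101 (length 4)
  D: 00 (length 2)
  C: 011 (length 3)
  B: 0100 (length 4)
Average code length: 219/95 = 2.3053 bits/symbol


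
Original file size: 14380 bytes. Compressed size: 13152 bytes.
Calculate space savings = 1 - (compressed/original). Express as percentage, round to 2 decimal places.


ratio = compressed/original = 13152/14380 = 0.914604
savings = 1 - ratio = 1 - 0.914604 = 0.085396
as a percentage: 0.085396 * 100 = 8.54%

Space savings = 1 - 13152/14380 = 8.54%


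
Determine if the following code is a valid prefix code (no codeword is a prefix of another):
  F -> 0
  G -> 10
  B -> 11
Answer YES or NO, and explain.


Checking each pair (does one codeword prefix another?):
  F='0' vs G='10': no prefix
  F='0' vs B='11': no prefix
  G='10' vs F='0': no prefix
  G='10' vs B='11': no prefix
  B='11' vs F='0': no prefix
  B='11' vs G='10': no prefix
No violation found over all pairs.

YES -- this is a valid prefix code. No codeword is a prefix of any other codeword.


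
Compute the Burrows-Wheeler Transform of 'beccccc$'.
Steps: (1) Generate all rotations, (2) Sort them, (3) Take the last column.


Rotations (sorted):
  0: $beccccc -> last char: c
  1: beccccc$ -> last char: $
  2: c$becccc -> last char: c
  3: cc$beccc -> last char: c
  4: ccc$becc -> last char: c
  5: cccc$bec -> last char: c
  6: ccccc$be -> last char: e
  7: eccccc$b -> last char: b


BWT = c$cccceb


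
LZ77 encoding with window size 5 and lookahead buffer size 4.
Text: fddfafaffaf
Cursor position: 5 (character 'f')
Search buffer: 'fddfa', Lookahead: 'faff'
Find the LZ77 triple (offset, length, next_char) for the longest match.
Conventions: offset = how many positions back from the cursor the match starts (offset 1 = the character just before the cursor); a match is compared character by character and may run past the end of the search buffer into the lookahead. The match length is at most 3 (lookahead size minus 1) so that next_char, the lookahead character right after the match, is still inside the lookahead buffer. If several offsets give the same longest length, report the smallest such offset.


Try each offset into the search buffer:
  offset=1 (pos 4, char 'a'): match length 0
  offset=2 (pos 3, char 'f'): match length 3
  offset=3 (pos 2, char 'd'): match length 0
  offset=4 (pos 1, char 'd'): match length 0
  offset=5 (pos 0, char 'f'): match length 1
Longest match has length 3 at offset 2.
next_char = character at position 5 + 3 = 8 -> 'f'

Best match: offset=2, length=3 (matching 'faf' starting at position 3)
LZ77 triple: (2, 3, 'f')


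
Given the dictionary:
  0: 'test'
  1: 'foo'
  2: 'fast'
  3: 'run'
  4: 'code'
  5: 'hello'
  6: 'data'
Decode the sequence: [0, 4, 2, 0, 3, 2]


Look up each index in the dictionary:
  0 -> 'test'
  4 -> 'code'
  2 -> 'fast'
  0 -> 'test'
  3 -> 'run'
  2 -> 'fast'

Decoded: "test code fast test run fast"


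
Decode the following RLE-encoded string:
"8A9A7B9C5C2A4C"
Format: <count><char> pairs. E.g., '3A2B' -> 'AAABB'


Expanding each <count><char> pair:
  8A -> 'AAAAAAAA'
  9A -> 'AAAAAAAAA'
  7B -> 'BBBBBBB'
  9C -> 'CCCCCCCCC'
  5C -> 'CCCCC'
  2A -> 'AA'
  4C -> 'CCCC'

Decoded = AAAAAAAAAAAAAAAAABBBBBBBCCCCCCCCCCCCCCAACCCC


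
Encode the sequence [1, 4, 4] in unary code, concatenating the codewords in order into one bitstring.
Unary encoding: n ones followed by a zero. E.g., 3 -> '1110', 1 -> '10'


Encode each number as n ones followed by a terminating 0:
  1 -> 10 (2 bits)
  4 -> 11110 (5 bits)
  4 -> 11110 (5 bits)
Total length = 2 + 5 + 5 = 12 bits.

Unary([1, 4, 4]) = 101111011110 (12 bits)


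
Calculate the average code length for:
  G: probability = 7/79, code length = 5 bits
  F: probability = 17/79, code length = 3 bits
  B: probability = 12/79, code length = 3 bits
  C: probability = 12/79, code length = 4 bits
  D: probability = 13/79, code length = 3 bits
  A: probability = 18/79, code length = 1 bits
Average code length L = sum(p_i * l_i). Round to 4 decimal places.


Weighted contributions p_i * l_i:
  G: (7/79) * 5 = 35/79
  F: (17/79) * 3 = 51/79
  B: (12/79) * 3 = 36/79
  C: (12/79) * 4 = 48/79
  D: (13/79) * 3 = 39/79
  A: (18/79) * 1 = 18/79
Sum = (35 + 51 + 36 + 48 + 39 + 18)/79 = 227/79

L = 227/79 = 2.8734 bits/symbol


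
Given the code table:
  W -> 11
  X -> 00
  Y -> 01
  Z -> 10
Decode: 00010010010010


Decoding:
00 -> X
01 -> Y
00 -> X
10 -> Z
01 -> Y
00 -> X
10 -> Z


Result: XYXZYXZ


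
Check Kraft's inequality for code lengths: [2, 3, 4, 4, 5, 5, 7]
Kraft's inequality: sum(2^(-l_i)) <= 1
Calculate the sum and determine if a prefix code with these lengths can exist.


Sum = 2^(-2) + 2^(-3) + 2^(-4) + 2^(-4) + 2^(-5) + 2^(-5) + 2^(-7)
    = 0.25 + 0.125 + 0.0625 + 0.0625 + 0.03125 + 0.03125 + 0.0078125
    = 73/128 = 0.5703125
Since 0.5703125 <= 1, Kraft's inequality IS satisfied.
A prefix code with these lengths CAN exist.

Kraft sum = 0.5703125. Satisfied.


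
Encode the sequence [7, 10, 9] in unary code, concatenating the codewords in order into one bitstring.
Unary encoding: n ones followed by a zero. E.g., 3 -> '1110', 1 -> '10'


Encode each number as n ones followed by a terminating 0:
  7 -> 11111110 (8 bits)
  10 -> 11111111110 (11 bits)
  9 -> 1111111110 (10 bits)
Total length = 8 + 11 + 10 = 29 bits.

Unary([7, 10, 9]) = 11111110111111111101111111110 (29 bits)


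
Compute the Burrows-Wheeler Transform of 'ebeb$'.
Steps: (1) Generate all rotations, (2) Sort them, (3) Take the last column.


Rotations (sorted):
  0: $ebeb -> last char: b
  1: b$ebe -> last char: e
  2: beb$e -> last char: e
  3: eb$eb -> last char: b
  4: ebeb$ -> last char: $


BWT = beeb$


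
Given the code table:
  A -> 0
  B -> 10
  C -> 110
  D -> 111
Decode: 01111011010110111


Decoding:
0 -> A
111 -> D
10 -> B
110 -> C
10 -> B
110 -> C
111 -> D


Result: ADBCBCD


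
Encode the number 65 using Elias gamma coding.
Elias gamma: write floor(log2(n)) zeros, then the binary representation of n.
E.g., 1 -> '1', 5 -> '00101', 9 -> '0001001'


num_bits = floor(log2(65)) + 1 = 7
leading_zeros = num_bits - 1 = 6
binary(65) = 1000001

Elias gamma(65) = '000000' + '1000001' = 0000001000001 (13 bits)


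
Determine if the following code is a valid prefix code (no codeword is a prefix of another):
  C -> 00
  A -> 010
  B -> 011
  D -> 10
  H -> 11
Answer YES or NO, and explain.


Checking each pair (does one codeword prefix another?):
  C='00' vs A='010': no prefix
  C='00' vs B='011': no prefix
  C='00' vs D='10': no prefix
  C='00' vs H='11': no prefix
  A='010' vs C='00': no prefix
  A='010' vs B='011': no prefix
  A='010' vs D='10': no prefix
  A='010' vs H='11': no prefix
  B='011' vs C='00': no prefix
  B='011' vs A='010': no prefix
  B='011' vs D='10': no prefix
  B='011' vs H='11': no prefix
  D='10' vs C='00': no prefix
  D='10' vs A='010': no prefix
  D='10' vs B='011': no prefix
  D='10' vs H='11': no prefix
  H='11' vs C='00': no prefix
  H='11' vs A='010': no prefix
  H='11' vs B='011': no prefix
  H='11' vs D='10': no prefix
No violation found over all pairs.

YES -- this is a valid prefix code. No codeword is a prefix of any other codeword.


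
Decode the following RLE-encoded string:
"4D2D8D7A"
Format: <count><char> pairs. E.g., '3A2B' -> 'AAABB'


Expanding each <count><char> pair:
  4D -> 'DDDD'
  2D -> 'DD'
  8D -> 'DDDDDDDD'
  7A -> 'AAAAAAA'

Decoded = DDDDDDDDDDDDDDAAAAAAA


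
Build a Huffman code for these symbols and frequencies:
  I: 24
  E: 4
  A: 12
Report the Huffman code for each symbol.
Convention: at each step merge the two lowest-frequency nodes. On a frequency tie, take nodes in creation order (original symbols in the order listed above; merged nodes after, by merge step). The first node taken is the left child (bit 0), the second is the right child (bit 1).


Huffman tree construction:
Step 1: Merge E(4) + A(12) = 16
Step 2: Merge (E+A)(16) + I(24) = 40
Read each symbol's code off the tree from the root (left child = 0, right child = 1).

Codes:
  I: 1 (length 1)
  E: 00 (length 2)
  A: 01 (length 2)
Average code length: 56/40 = 1.4000 bits/symbol


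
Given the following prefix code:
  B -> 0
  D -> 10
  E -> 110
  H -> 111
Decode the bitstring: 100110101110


Decoding step by step:
Bits 10 -> D
Bits 0 -> B
Bits 110 -> E
Bits 10 -> D
Bits 111 -> H
Bits 0 -> B


Decoded message: DBEDHB


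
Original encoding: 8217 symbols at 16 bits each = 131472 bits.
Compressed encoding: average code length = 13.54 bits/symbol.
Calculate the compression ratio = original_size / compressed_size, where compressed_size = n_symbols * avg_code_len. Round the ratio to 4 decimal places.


original_size = n_symbols * orig_bits = 8217 * 16 = 131472 bits
compressed_size = n_symbols * avg_code_len = 8217 * 13.54 = 111258.18 bits
ratio = original_size / compressed_size = 131472 / 111258.18 = 1.1817

Compression ratio = 1.1817


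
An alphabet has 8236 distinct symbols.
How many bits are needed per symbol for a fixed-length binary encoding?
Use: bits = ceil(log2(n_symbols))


log2(8236) = 13.0077
Bracket: 2^13 = 8192 < 8236 <= 2^14 = 16384
So ceil(log2(8236)) = 14

bits = ceil(log2(8236)) = ceil(13.0077) = 14 bits


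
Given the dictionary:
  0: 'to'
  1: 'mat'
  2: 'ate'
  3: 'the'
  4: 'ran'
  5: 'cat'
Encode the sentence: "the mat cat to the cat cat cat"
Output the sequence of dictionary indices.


Look up each word in the dictionary:
  'the' -> 3
  'mat' -> 1
  'cat' -> 5
  'to' -> 0
  'the' -> 3
  'cat' -> 5
  'cat' -> 5
  'cat' -> 5

Encoded: [3, 1, 5, 0, 3, 5, 5, 5]


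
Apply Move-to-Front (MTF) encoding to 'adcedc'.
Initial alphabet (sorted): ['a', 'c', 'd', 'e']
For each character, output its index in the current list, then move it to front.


MTF encoding:
'a': index 0 in ['a', 'c', 'd', 'e'] -> ['a', 'c', 'd', 'e']
'd': index 2 in ['a', 'c', 'd', 'e'] -> ['d', 'a', 'c', 'e']
'c': index 2 in ['d', 'a', 'c', 'e'] -> ['c', 'd', 'a', 'e']
'e': index 3 in ['c', 'd', 'a', 'e'] -> ['e', 'c', 'd', 'a']
'd': index 2 in ['e', 'c', 'd', 'a'] -> ['d', 'e', 'c', 'a']
'c': index 2 in ['d', 'e', 'c', 'a'] -> ['c', 'd', 'e', 'a']


Output: [0, 2, 2, 3, 2, 2]


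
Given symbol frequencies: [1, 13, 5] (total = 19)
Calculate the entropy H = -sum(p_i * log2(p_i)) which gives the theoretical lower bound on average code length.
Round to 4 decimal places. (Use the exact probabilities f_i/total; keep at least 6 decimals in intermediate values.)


Per-symbol terms -p_i * log2(p_i) with p_i = f_i/19:
  p = 1/19 = 0.052632: log2(p) = -4.247928, -p*log2(p) = 0.223575
  p = 13/19 = 0.684211: log2(p) = -0.547488, -p*log2(p) = 0.374597
  p = 5/19 = 0.263158: log2(p) = -1.925999, -p*log2(p) = 0.506842
H = 0.223575 + 0.374597 + 0.506842 = 1.105014

H = 1.105 bits/symbol


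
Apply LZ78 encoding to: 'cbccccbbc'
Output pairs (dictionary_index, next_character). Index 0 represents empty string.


LZ78 encoding steps:
Dictionary: {0: ''}
Step 1: w='' (idx 0), next='c' -> output (0, 'c'), add 'c' as idx 1
Step 2: w='' (idx 0), next='b' -> output (0, 'b'), add 'b' as idx 2
Step 3: w='c' (idx 1), next='c' -> output (1, 'c'), add 'cc' as idx 3
Step 4: w='cc' (idx 3), next='b' -> output (3, 'b'), add 'ccb' as idx 4
Step 5: w='b' (idx 2), next='c' -> output (2, 'c'), add 'bc' as idx 5


Encoded: [(0, 'c'), (0, 'b'), (1, 'c'), (3, 'b'), (2, 'c')]


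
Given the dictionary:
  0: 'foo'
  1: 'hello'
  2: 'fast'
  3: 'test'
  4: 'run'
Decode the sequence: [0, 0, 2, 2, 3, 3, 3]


Look up each index in the dictionary:
  0 -> 'foo'
  0 -> 'foo'
  2 -> 'fast'
  2 -> 'fast'
  3 -> 'test'
  3 -> 'test'
  3 -> 'test'

Decoded: "foo foo fast fast test test test"


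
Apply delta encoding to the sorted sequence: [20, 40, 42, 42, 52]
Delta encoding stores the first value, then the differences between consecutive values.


First value: 20
Deltas:
  40 - 20 = 20
  42 - 40 = 2
  42 - 42 = 0
  52 - 42 = 10


Delta encoded: [20, 20, 2, 0, 10]


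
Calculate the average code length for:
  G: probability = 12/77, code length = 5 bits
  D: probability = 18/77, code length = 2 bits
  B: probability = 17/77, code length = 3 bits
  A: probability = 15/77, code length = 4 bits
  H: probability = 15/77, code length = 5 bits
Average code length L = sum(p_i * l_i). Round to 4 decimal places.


Weighted contributions p_i * l_i:
  G: (12/77) * 5 = 60/77
  D: (18/77) * 2 = 36/77
  B: (17/77) * 3 = 51/77
  A: (15/77) * 4 = 60/77
  H: (15/77) * 5 = 75/77
Sum = (60 + 36 + 51 + 60 + 75)/77 = 282/77

L = 282/77 = 3.6623 bits/symbol


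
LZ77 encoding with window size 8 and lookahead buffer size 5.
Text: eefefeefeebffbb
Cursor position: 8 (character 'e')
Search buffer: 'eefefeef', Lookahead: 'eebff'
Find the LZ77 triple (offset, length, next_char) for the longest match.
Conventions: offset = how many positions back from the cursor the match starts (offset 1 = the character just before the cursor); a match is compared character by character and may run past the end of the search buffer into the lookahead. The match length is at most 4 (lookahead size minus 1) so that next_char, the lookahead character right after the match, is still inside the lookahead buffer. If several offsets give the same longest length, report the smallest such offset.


Try each offset into the search buffer:
  offset=1 (pos 7, char 'f'): match length 0
  offset=2 (pos 6, char 'e'): match length 1
  offset=3 (pos 5, char 'e'): match length 2
  offset=4 (pos 4, char 'f'): match length 0
  offset=5 (pos 3, char 'e'): match length 1
  offset=6 (pos 2, char 'f'): match length 0
  offset=7 (pos 1, char 'e'): match length 1
  offset=8 (pos 0, char 'e'): match length 2
Longest match has length 2, found at offsets 3, 8; take the smallest, offset 3.
next_char = character at position 8 + 2 = 10 -> 'b'

Best match: offset=3, length=2 (matching 'ee' starting at position 5)
LZ77 triple: (3, 2, 'b')


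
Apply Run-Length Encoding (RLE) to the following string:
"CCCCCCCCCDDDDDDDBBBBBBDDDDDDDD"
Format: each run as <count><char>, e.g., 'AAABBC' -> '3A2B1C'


Scanning runs left to right:
  i=0: run of 'C' x 9 -> '9C'
  i=9: run of 'D' x 7 -> '7D'
  i=16: run of 'B' x 6 -> '6B'
  i=22: run of 'D' x 8 -> '8D'

RLE = 9C7D6B8D


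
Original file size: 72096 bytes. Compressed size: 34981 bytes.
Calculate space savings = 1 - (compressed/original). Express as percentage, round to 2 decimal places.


ratio = compressed/original = 34981/72096 = 0.4852
savings = 1 - ratio = 1 - 0.4852 = 0.5148
as a percentage: 0.5148 * 100 = 51.48%

Space savings = 1 - 34981/72096 = 51.48%


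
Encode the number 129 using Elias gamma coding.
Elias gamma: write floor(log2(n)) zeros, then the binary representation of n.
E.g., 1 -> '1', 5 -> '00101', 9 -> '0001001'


num_bits = floor(log2(129)) + 1 = 8
leading_zeros = num_bits - 1 = 7
binary(129) = 10000001

Elias gamma(129) = '0000000' + '10000001' = 000000010000001 (15 bits)


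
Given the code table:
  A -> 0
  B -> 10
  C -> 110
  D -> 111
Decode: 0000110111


Decoding:
0 -> A
0 -> A
0 -> A
0 -> A
110 -> C
111 -> D


Result: AAAACD


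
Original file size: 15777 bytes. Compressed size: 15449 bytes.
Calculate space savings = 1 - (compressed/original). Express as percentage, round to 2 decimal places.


ratio = compressed/original = 15449/15777 = 0.97921
savings = 1 - ratio = 1 - 0.97921 = 0.02079
as a percentage: 0.02079 * 100 = 2.08%

Space savings = 1 - 15449/15777 = 2.08%


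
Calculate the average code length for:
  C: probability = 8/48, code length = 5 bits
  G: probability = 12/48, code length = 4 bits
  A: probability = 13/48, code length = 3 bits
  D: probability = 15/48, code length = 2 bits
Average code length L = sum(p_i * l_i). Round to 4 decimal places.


Weighted contributions p_i * l_i:
  C: (8/48) * 5 = 40/48
  G: (12/48) * 4 = 48/48
  A: (13/48) * 3 = 39/48
  D: (15/48) * 2 = 30/48
Sum = (40 + 48 + 39 + 30)/48 = 157/48

L = 157/48 = 3.2708 bits/symbol


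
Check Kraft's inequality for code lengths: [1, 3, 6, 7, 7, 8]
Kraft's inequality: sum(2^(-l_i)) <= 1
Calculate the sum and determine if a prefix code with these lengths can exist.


Sum = 2^(-1) + 2^(-3) + 2^(-6) + 2^(-7) + 2^(-7) + 2^(-8)
    = 0.5 + 0.125 + 0.015625 + 0.0078125 + 0.0078125 + 0.00390625
    = 169/256 = 0.66015625
Since 0.66015625 <= 1, Kraft's inequality IS satisfied.
A prefix code with these lengths CAN exist.

Kraft sum = 0.66015625. Satisfied.


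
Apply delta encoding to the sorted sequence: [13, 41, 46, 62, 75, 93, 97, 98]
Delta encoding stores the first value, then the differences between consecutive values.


First value: 13
Deltas:
  41 - 13 = 28
  46 - 41 = 5
  62 - 46 = 16
  75 - 62 = 13
  93 - 75 = 18
  97 - 93 = 4
  98 - 97 = 1


Delta encoded: [13, 28, 5, 16, 13, 18, 4, 1]


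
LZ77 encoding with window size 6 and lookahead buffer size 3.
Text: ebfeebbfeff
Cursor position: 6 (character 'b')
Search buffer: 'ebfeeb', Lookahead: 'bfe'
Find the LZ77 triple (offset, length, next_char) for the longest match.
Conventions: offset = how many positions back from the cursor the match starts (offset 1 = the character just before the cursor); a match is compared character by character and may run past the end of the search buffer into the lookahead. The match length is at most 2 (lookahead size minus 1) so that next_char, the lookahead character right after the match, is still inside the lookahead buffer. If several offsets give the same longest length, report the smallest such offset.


Try each offset into the search buffer:
  offset=1 (pos 5, char 'b'): match length 1
  offset=2 (pos 4, char 'e'): match length 0
  offset=3 (pos 3, char 'e'): match length 0
  offset=4 (pos 2, char 'f'): match length 0
  offset=5 (pos 1, char 'b'): match length 2
  offset=6 (pos 0, char 'e'): match length 0
Longest match has length 2 at offset 5.
next_char = character at position 6 + 2 = 8 -> 'e'

Best match: offset=5, length=2 (matching 'bf' starting at position 1)
LZ77 triple: (5, 2, 'e')


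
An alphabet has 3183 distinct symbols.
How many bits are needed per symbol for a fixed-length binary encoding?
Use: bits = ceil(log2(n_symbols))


log2(3183) = 11.6362
Bracket: 2^11 = 2048 < 3183 <= 2^12 = 4096
So ceil(log2(3183)) = 12

bits = ceil(log2(3183)) = ceil(11.6362) = 12 bits


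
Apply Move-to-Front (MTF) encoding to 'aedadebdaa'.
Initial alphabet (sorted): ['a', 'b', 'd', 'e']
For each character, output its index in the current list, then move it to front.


MTF encoding:
'a': index 0 in ['a', 'b', 'd', 'e'] -> ['a', 'b', 'd', 'e']
'e': index 3 in ['a', 'b', 'd', 'e'] -> ['e', 'a', 'b', 'd']
'd': index 3 in ['e', 'a', 'b', 'd'] -> ['d', 'e', 'a', 'b']
'a': index 2 in ['d', 'e', 'a', 'b'] -> ['a', 'd', 'e', 'b']
'd': index 1 in ['a', 'd', 'e', 'b'] -> ['d', 'a', 'e', 'b']
'e': index 2 in ['d', 'a', 'e', 'b'] -> ['e', 'd', 'a', 'b']
'b': index 3 in ['e', 'd', 'a', 'b'] -> ['b', 'e', 'd', 'a']
'd': index 2 in ['b', 'e', 'd', 'a'] -> ['d', 'b', 'e', 'a']
'a': index 3 in ['d', 'b', 'e', 'a'] -> ['a', 'd', 'b', 'e']
'a': index 0 in ['a', 'd', 'b', 'e'] -> ['a', 'd', 'b', 'e']


Output: [0, 3, 3, 2, 1, 2, 3, 2, 3, 0]


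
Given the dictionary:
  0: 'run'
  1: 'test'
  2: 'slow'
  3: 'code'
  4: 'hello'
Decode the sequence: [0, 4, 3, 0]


Look up each index in the dictionary:
  0 -> 'run'
  4 -> 'hello'
  3 -> 'code'
  0 -> 'run'

Decoded: "run hello code run"


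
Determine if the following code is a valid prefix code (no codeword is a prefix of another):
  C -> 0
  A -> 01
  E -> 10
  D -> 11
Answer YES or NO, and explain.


Checking each pair (does one codeword prefix another?):
  C='0' vs A='01': prefix -- VIOLATION

NO -- this is NOT a valid prefix code. C (0) is a prefix of A (01).


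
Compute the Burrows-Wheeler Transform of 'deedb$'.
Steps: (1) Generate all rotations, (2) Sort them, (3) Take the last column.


Rotations (sorted):
  0: $deedb -> last char: b
  1: b$deed -> last char: d
  2: db$dee -> last char: e
  3: deedb$ -> last char: $
  4: edb$de -> last char: e
  5: eedb$d -> last char: d


BWT = bde$ed


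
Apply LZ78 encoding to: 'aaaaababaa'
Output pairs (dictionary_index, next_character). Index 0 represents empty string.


LZ78 encoding steps:
Dictionary: {0: ''}
Step 1: w='' (idx 0), next='a' -> output (0, 'a'), add 'a' as idx 1
Step 2: w='a' (idx 1), next='a' -> output (1, 'a'), add 'aa' as idx 2
Step 3: w='aa' (idx 2), next='b' -> output (2, 'b'), add 'aab' as idx 3
Step 4: w='a' (idx 1), next='b' -> output (1, 'b'), add 'ab' as idx 4
Step 5: w='aa' (idx 2), end of input -> output (2, '')


Encoded: [(0, 'a'), (1, 'a'), (2, 'b'), (1, 'b'), (2, '')]


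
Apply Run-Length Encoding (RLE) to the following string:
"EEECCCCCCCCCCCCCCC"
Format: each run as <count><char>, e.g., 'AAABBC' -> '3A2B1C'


Scanning runs left to right:
  i=0: run of 'E' x 3 -> '3E'
  i=3: run of 'C' x 15 -> '15C'

RLE = 3E15C


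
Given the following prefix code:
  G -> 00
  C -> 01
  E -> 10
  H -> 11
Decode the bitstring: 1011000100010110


Decoding step by step:
Bits 10 -> E
Bits 11 -> H
Bits 00 -> G
Bits 01 -> C
Bits 00 -> G
Bits 01 -> C
Bits 01 -> C
Bits 10 -> E


Decoded message: EHGCGCCE


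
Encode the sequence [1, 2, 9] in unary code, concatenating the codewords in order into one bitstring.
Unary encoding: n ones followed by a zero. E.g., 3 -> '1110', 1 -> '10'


Encode each number as n ones followed by a terminating 0:
  1 -> 10 (2 bits)
  2 -> 110 (3 bits)
  9 -> 1111111110 (10 bits)
Total length = 2 + 3 + 10 = 15 bits.

Unary([1, 2, 9]) = 101101111111110 (15 bits)


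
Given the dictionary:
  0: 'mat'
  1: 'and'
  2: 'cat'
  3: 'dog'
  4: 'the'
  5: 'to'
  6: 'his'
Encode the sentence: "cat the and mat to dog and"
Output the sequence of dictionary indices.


Look up each word in the dictionary:
  'cat' -> 2
  'the' -> 4
  'and' -> 1
  'mat' -> 0
  'to' -> 5
  'dog' -> 3
  'and' -> 1

Encoded: [2, 4, 1, 0, 5, 3, 1]


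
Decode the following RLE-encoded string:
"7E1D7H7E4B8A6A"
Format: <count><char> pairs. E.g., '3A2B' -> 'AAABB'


Expanding each <count><char> pair:
  7E -> 'EEEEEEE'
  1D -> 'D'
  7H -> 'HHHHHHH'
  7E -> 'EEEEEEE'
  4B -> 'BBBB'
  8A -> 'AAAAAAAA'
  6A -> 'AAAAAA'

Decoded = EEEEEEEDHHHHHHHEEEEEEEBBBBAAAAAAAAAAAAAA


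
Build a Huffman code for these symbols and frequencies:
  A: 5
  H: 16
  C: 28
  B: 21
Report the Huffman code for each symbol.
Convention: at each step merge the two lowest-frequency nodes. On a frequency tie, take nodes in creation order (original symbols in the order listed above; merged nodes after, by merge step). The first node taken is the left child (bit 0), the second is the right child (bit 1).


Huffman tree construction:
Step 1: Merge A(5) + H(16) = 21
Step 2: Merge B(21) + (A+H)(21) = 42
Step 3: Merge C(28) + (B+(A+H))(42) = 70
Read each symbol's code off the tree from the root (left child = 0, right child = 1).

Codes:
  A: 110 (length 3)
  H: 111 (length 3)
  C: 0 (length 1)
  B: 10 (length 2)
Average code length: 133/70 = 1.9000 bits/symbol


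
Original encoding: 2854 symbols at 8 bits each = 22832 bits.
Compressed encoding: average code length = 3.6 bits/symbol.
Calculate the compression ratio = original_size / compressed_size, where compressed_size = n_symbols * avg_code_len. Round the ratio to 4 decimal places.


original_size = n_symbols * orig_bits = 2854 * 8 = 22832 bits
compressed_size = n_symbols * avg_code_len = 2854 * 3.6 = 10274.4 bits
ratio = original_size / compressed_size = 22832 / 10274.4 = 2.2222

Compression ratio = 2.2222


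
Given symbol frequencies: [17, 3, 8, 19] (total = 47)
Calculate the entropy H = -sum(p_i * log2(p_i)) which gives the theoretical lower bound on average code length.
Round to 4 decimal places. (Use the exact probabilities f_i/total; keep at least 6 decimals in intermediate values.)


Per-symbol terms -p_i * log2(p_i) with p_i = f_i/47:
  p = 17/47 = 0.361702: log2(p) = -1.467126, -p*log2(p) = 0.530663
  p = 3/47 = 0.063830: log2(p) = -3.969626, -p*log2(p) = 0.253380
  p = 8/47 = 0.170213: log2(p) = -2.554589, -p*log2(p) = 0.434824
  p = 19/47 = 0.404255: log2(p) = -1.306661, -p*log2(p) = 0.528225
H = 0.530663 + 0.253380 + 0.434824 + 0.528225 = 1.747092

H = 1.7471 bits/symbol
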